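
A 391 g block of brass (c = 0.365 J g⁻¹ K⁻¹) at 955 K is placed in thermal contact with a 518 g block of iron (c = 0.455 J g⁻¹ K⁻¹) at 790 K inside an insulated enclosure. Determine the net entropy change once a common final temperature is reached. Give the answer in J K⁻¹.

ΔS_total = 1.62 J/K

Energy balance: T_f = (m₁c₁T₁ + m₂c₂T₂)/(m₁c₁ + m₂c₂) = 852.23 K.
ΔS₁ = m₁c₁ ln(T_f/T₁) = 142.715 × ln(852.23/955) = -16.25 J/K.
ΔS₂ = m₂c₂ ln(T_f/T₂) = 235.69 × ln(852.23/790) = 17.87 J/K.
ΔS_total = -16.25 + 17.87 = 1.62 J/K.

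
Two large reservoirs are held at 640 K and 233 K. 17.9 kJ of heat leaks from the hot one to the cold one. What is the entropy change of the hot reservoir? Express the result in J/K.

ΔS_hot = -28 J/K

The hot reservoir loses heat Q, so ΔS_hot = −Q/T_H = −17900/640 = -28 J/K.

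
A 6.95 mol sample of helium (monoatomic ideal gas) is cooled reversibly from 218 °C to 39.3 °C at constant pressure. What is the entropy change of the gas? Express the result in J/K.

ΔS = -65.3 J/K

In kelvin: T₁ = 491.15 K, T₂ = 312.45 K. At constant pressure, ΔS = nC_p ln(T₂/T₁) with C_p = 5R/2 = 20.79 J mol⁻¹ K⁻¹.
ΔS = 6.95 × 20.79 × ln(312.45/491.15) = -65.3 J/K.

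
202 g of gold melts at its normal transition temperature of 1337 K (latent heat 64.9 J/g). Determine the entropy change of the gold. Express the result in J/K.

Heat absorbed by the substance: Q = mL = 202 × 64.9 = 13109.8 J.
At constant T, ΔS = Q_rev/T = 13109.8 / 1337 = 9.81 J/K.

ΔS = 9.81 J/K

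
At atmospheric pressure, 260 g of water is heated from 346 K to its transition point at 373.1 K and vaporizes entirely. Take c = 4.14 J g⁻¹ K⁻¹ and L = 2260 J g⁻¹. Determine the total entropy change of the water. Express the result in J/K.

Warming step: ΔS₁ = m c ln(T_tr/T_i) = 260 × 4.14 × ln(373.1/346) = 81.17 J/K.
Phase change: ΔS₂ = +mL/T_tr = 260 × 2260 / 373.1 = 1575 J/K.
ΔS_total = (81.17) + (1575) = 1660 J/K.

ΔS = 1660 J/K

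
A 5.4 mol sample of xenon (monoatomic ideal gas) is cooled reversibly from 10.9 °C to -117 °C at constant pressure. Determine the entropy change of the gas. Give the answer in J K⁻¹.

In kelvin: T₁ = 284.05 K, T₂ = 156.15 K. At constant pressure, ΔS = nC_p ln(T₂/T₁) with C_p = 5R/2 = 20.79 J mol⁻¹ K⁻¹.
ΔS = 5.4 × 20.79 × ln(156.15/284.05) = -67.2 J/K.

ΔS = -67.2 J/K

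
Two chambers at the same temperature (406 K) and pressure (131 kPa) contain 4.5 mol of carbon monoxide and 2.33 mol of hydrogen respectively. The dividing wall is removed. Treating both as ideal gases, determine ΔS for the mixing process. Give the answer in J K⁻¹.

Mole fractions: x_A = 4.5/6.83 = 0.659, x_B = 0.341.
ΔS_mix = −R(n_A ln x_A + n_B ln x_B) = −8.314 × (4.5 ln 0.659 + 2.33 ln 0.341) = 36.4 J/K.

ΔS_mix = 36.4 J/K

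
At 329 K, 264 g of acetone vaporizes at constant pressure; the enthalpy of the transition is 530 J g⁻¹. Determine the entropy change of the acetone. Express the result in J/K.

ΔS = 425 J/K

Heat absorbed by the substance: Q = mL = 264 × 530 = 139920 J.
At constant T, ΔS = Q_rev/T = 139920 / 329 = 425 J/K.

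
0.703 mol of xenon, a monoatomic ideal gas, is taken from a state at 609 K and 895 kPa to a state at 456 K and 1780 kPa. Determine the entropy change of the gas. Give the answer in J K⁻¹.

ΔS = nC_p ln(T₂/T₁) − nR ln(P₂/P₁), with C_p = 5R/2 = 20.79 J mol⁻¹ K⁻¹ for a monoatomic ideal gas.
ΔS = 0.703 × [20.79 × ln(456/609) − 8.314 × ln(1780/895)] = -8.25 J/K.

ΔS = -8.25 J/K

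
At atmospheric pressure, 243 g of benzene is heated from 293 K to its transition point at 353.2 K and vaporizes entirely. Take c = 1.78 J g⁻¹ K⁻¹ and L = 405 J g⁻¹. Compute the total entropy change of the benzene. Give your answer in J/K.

ΔS = 359 J/K

Warming step: ΔS₁ = m c ln(T_tr/T_i) = 243 × 1.78 × ln(353.2/293) = 80.83 J/K.
Phase change: ΔS₂ = +mL/T_tr = 243 × 405 / 353.2 = 278.6 J/K.
ΔS_total = (80.83) + (278.6) = 359 J/K.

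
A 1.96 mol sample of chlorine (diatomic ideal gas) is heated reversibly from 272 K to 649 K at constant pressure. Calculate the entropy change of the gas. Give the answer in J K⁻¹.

At constant pressure, ΔS = nC_p ln(T₂/T₁) with C_p = 7R/2 = 29.1 J mol⁻¹ K⁻¹.
ΔS = 1.96 × 29.1 × ln(649/272) = 49.6 J/K.

ΔS = 49.6 J/K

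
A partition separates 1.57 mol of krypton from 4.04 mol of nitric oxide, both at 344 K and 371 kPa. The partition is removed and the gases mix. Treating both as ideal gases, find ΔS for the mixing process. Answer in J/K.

Mole fractions: x_A = 1.57/5.61 = 0.28, x_B = 0.72.
ΔS_mix = −R(n_A ln x_A + n_B ln x_B) = −8.314 × (1.57 ln 0.28 + 4.04 ln 0.72) = 27.6 J/K.

ΔS_mix = 27.6 J/K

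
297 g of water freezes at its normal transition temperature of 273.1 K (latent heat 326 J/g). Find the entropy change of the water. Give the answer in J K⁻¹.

Heat released by the substance: Q = −mL = −297 × 326 = −96822 J.
At constant T, ΔS = Q_rev/T = −96822 / 273.1 = -355 J/K.

ΔS = -355 J/K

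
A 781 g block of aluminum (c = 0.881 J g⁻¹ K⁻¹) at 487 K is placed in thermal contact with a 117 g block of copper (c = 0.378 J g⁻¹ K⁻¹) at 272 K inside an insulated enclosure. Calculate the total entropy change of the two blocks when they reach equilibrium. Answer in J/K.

ΔS_total = 5.97 J/K

Energy balance: T_f = (m₁c₁T₁ + m₂c₂T₂)/(m₁c₁ + m₂c₂) = 474.02 K.
ΔS₁ = m₁c₁ ln(T_f/T₁) = 688.061 × ln(474.02/487) = -18.59 J/K.
ΔS₂ = m₂c₂ ln(T_f/T₂) = 44.226 × ln(474.02/272) = 24.56 J/K.
ΔS_total = -18.59 + 24.56 = 5.97 J/K.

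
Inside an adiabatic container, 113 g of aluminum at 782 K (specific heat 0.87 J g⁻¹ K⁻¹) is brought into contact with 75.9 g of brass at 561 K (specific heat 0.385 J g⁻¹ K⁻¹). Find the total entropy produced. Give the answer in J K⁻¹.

Energy balance: T_f = (m₁c₁T₁ + m₂c₂T₂)/(m₁c₁ + m₂c₂) = 731.36 K.
ΔS₁ = m₁c₁ ln(T_f/T₁) = 98.31 × ln(731.36/782) = -6.581 J/K.
ΔS₂ = m₂c₂ ln(T_f/T₂) = 29.2215 × ln(731.36/561) = 7.749 J/K.
ΔS_total = -6.581 + 7.749 = 1.17 J/K.

ΔS_total = 1.17 J/K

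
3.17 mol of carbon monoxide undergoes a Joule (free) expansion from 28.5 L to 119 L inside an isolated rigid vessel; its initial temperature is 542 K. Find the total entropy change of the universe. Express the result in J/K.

For an ideal gas in free expansion Q = 0 and W = 0, so T is unchanged.
Entropy is a state function; using a reversible isothermal path, ΔS_gas = nR ln(V₂/V₁) = 3.17 × 8.314 × ln(119/28.5) = 37.7 J/K.
The insulated surroundings exchange no heat, so ΔS_surr = 0 and ΔS_universe = ΔS_gas.

ΔS_universe = 37.7 J/K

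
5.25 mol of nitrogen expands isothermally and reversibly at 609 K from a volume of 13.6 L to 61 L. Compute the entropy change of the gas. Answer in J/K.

ΔS_gas = 65.5 J/K

For an isothermal ideal gas ΔS_gas = nR ln(V₂/V₁) = 5.25 × 8.314 × ln(61/13.6) = 65.5 J/K.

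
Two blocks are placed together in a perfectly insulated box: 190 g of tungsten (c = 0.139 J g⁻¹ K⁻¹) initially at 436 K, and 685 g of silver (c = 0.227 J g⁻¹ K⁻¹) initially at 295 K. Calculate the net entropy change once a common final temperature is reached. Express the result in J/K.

Energy balance: T_f = (m₁c₁T₁ + m₂c₂T₂)/(m₁c₁ + m₂c₂) = 315.47 K.
ΔS₁ = m₁c₁ ln(T_f/T₁) = 26.41 × ln(315.47/436) = -8.5456 J/K.
ΔS₂ = m₂c₂ ln(T_f/T₂) = 155.495 × ln(315.47/295) = 10.432 J/K.
ΔS_total = -8.5456 + 10.432 = 1.89 J/K.

ΔS_total = 1.89 J/K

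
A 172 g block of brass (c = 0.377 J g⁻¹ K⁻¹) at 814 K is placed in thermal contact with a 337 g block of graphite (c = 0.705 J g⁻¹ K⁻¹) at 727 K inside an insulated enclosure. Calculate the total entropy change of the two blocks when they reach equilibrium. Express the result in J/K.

ΔS_total = 0.332 J/K

Energy balance: T_f = (m₁c₁T₁ + m₂c₂T₂)/(m₁c₁ + m₂c₂) = 745.65 K.
ΔS₁ = m₁c₁ ln(T_f/T₁) = 64.844 × ln(745.65/814) = -5.687 J/K.
ΔS₂ = m₂c₂ ln(T_f/T₂) = 237.585 × ln(745.65/727) = 6.019 J/K.
ΔS_total = -5.687 + 6.019 = 0.332 J/K.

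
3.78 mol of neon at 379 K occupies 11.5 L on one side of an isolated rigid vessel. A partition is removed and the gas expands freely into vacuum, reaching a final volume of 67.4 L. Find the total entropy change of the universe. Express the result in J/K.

ΔS_universe = 55.6 J/K

No heat is exchanged and no work is done, so the ideal-gas temperature stays constant.
Entropy is a state function; using a reversible isothermal path, ΔS_gas = nR ln(V₂/V₁) = 3.78 × 8.314 × ln(67.4/11.5) = 55.6 J/K.
The insulated surroundings exchange no heat, so ΔS_surr = 0 and ΔS_universe = ΔS_gas.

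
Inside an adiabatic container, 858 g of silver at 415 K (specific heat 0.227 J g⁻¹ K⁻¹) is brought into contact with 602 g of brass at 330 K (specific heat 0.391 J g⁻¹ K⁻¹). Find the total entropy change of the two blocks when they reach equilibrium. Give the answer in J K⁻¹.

Energy balance: T_f = (m₁c₁T₁ + m₂c₂T₂)/(m₁c₁ + m₂c₂) = 368.49 K.
ΔS₁ = m₁c₁ ln(T_f/T₁) = 194.766 × ln(368.49/415) = -23.152 J/K.
ΔS₂ = m₂c₂ ln(T_f/T₂) = 235.382 × ln(368.49/330) = 25.966 J/K.
ΔS_total = -23.152 + 25.966 = 2.81 J/K.

ΔS_total = 2.81 J/K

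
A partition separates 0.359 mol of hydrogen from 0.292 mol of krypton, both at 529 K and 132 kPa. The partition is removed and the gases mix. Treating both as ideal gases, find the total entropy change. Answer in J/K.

Mole fractions: x_A = 0.359/0.651 = 0.551, x_B = 0.449.
ΔS_mix = −R(n_A ln x_A + n_B ln x_B) = −8.314 × (0.359 ln 0.551 + 0.292 ln 0.449) = 3.72 J/K.

ΔS_mix = 3.72 J/K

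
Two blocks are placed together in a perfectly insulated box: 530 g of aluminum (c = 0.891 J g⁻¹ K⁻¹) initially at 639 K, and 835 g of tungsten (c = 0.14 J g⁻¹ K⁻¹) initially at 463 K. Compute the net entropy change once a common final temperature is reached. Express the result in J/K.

ΔS_total = 4.55 J/K

Energy balance: T_f = (m₁c₁T₁ + m₂c₂T₂)/(m₁c₁ + m₂c₂) = 604.08 K.
ΔS₁ = m₁c₁ ln(T_f/T₁) = 472.23 × ln(604.08/639) = -26.54 J/K.
ΔS₂ = m₂c₂ ln(T_f/T₂) = 116.9 × ln(604.08/463) = 31.09 J/K.
ΔS_total = -26.54 + 31.09 = 4.55 J/K.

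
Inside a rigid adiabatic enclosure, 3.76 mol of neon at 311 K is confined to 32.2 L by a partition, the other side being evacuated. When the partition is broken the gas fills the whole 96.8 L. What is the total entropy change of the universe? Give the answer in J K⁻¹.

ΔS_universe = 34.4 J/K

No heat is exchanged and no work is done, so the ideal-gas temperature stays constant.
Entropy is a state function; using a reversible isothermal path, ΔS_gas = nR ln(V₂/V₁) = 3.76 × 8.314 × ln(96.8/32.2) = 34.4 J/K.
The insulated surroundings exchange no heat, so ΔS_surr = 0 and ΔS_universe = ΔS_gas.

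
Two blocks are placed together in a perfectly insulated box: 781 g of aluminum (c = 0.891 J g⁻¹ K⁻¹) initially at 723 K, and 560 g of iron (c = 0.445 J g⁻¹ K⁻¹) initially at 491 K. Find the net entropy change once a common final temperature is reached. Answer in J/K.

ΔS_total = 12.9 J/K

Energy balance: T_f = (m₁c₁T₁ + m₂c₂T₂)/(m₁c₁ + m₂c₂) = 661.83 K.
ΔS₁ = m₁c₁ ln(T_f/T₁) = 695.871 × ln(661.83/723) = -61.52 J/K.
ΔS₂ = m₂c₂ ln(T_f/T₂) = 249.2 × ln(661.83/491) = 74.4 J/K.
ΔS_total = -61.52 + 74.4 = 12.9 J/K.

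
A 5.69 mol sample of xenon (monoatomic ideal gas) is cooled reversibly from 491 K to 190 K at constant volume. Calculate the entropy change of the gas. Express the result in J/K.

ΔS = -67.4 J/K

At constant volume, ΔS = nC_V ln(T₂/T₁) with C_V = 3R/2 = 12.47 J mol⁻¹ K⁻¹.
ΔS = 5.69 × 12.47 × ln(190/491) = -67.4 J/K.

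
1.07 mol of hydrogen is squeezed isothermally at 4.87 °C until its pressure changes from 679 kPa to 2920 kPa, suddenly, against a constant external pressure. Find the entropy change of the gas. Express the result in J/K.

Entropy is a state function, so ΔS_gas depends only on the end states.
For an isothermal ideal gas ΔS_gas = nR ln(P₁/P₂) = 1.07 × 8.314 × ln(679/2920) = -13 J/K.

ΔS_gas = -13 J/K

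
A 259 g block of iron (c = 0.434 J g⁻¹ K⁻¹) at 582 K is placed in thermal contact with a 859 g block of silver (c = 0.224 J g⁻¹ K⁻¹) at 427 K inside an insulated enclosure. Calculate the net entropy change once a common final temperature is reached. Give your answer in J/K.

Energy balance: T_f = (m₁c₁T₁ + m₂c₂T₂)/(m₁c₁ + m₂c₂) = 484.16 K.
ΔS₁ = m₁c₁ ln(T_f/T₁) = 112.406 × ln(484.16/582) = -20.69 J/K.
ΔS₂ = m₂c₂ ln(T_f/T₂) = 192.416 × ln(484.16/427) = 24.17 J/K.
ΔS_total = -20.69 + 24.17 = 3.48 J/K.

ΔS_total = 3.48 J/K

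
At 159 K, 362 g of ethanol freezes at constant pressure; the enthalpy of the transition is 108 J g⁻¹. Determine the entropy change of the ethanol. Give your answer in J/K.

ΔS = -246 J/K

Heat released by the substance: Q = −mL = −362 × 108 = −39096 J.
At constant T, ΔS = Q_rev/T = −39096 / 159 = -246 J/K.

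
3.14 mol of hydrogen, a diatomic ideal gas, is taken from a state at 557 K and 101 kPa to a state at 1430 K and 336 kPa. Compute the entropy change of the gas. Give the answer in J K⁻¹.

ΔS = 54.8 J/K

ΔS = nC_p ln(T₂/T₁) − nR ln(P₂/P₁), with C_p = 7R/2 = 29.1 J mol⁻¹ K⁻¹ for a diatomic ideal gas.
ΔS = 3.14 × [29.1 × ln(1430/557) − 8.314 × ln(336/101)] = 54.8 J/K.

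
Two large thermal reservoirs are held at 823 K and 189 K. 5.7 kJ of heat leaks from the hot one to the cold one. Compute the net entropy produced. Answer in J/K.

ΔS_total = 23.2 J/K

ΔS_hot = −Q/T_H = −5700/823 = -6.926 J/K and ΔS_cold = +Q/T_C = 5700/189 = 30.16 J/K.
ΔS_total = -6.926 + 30.16 = 23.2 J/K, positive as the second law requires.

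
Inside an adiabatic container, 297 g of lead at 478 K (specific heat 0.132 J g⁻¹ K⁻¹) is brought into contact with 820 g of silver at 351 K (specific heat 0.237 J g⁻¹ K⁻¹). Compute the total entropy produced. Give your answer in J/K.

Energy balance: T_f = (m₁c₁T₁ + m₂c₂T₂)/(m₁c₁ + m₂c₂) = 372.32 K.
ΔS₁ = m₁c₁ ln(T_f/T₁) = 39.204 × ln(372.32/478) = -9.796 J/K.
ΔS₂ = m₂c₂ ln(T_f/T₂) = 194.34 × ln(372.32/351) = 11.46 J/K.
ΔS_total = -9.796 + 11.46 = 1.66 J/K.

ΔS_total = 1.66 J/K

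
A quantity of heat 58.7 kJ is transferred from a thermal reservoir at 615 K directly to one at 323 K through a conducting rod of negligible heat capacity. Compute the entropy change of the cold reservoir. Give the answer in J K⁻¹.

ΔS_cold = 182 J/K

The cold reservoir gains heat Q, so ΔS_cold = +Q/T_C = 58700/323 = 182 J/K.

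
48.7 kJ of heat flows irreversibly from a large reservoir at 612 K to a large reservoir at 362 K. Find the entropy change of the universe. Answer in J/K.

ΔS_hot = −Q/T_H = −48700/612 = -79.575 J/K and ΔS_cold = +Q/T_C = 48700/362 = 134.53 J/K.
ΔS_total = -79.575 + 134.53 = 55 J/K, positive as the second law requires.

ΔS_total = 55 J/K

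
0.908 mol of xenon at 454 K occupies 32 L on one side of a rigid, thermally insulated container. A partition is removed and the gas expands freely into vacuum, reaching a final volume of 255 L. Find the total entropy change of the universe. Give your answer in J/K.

For an ideal gas in free expansion Q = 0 and W = 0, so T is unchanged.
Entropy is a state function; using a reversible isothermal path, ΔS_gas = nR ln(V₂/V₁) = 0.908 × 8.314 × ln(255/32) = 15.7 J/K.
The insulated surroundings exchange no heat, so ΔS_surr = 0 and ΔS_universe = ΔS_gas.

ΔS_universe = 15.7 J/K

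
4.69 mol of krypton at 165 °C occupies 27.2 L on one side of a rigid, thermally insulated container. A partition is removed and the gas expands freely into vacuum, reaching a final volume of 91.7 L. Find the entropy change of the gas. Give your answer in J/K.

ΔS_gas = 47.4 J/K

No heat is exchanged and no work is done, so the ideal-gas temperature stays constant.
Entropy is a state function; using a reversible isothermal path, ΔS_gas = nR ln(V₂/V₁) = 4.69 × 8.314 × ln(91.7/27.2) = 47.4 J/K.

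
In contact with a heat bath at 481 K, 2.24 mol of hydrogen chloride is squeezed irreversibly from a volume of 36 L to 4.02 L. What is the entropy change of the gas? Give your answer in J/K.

ΔS_gas = -40.8 J/K

Entropy is a state function, so ΔS_gas depends only on the end states.
For an isothermal ideal gas ΔS_gas = nR ln(V₂/V₁) = 2.24 × 8.314 × ln(4.02/36) = -40.8 J/K.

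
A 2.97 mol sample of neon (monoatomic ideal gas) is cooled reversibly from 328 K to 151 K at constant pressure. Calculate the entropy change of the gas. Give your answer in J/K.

At constant pressure, ΔS = nC_p ln(T₂/T₁) with C_p = 5R/2 = 20.79 J mol⁻¹ K⁻¹.
ΔS = 2.97 × 20.79 × ln(151/328) = -47.9 J/K.

ΔS = -47.9 J/K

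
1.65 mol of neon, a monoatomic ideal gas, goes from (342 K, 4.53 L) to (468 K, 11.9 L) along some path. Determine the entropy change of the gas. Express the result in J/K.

ΔS = 19.7 J/K

Entropy is a state function: ΔS = nC_V ln(T₂/T₁) + nR ln(V₂/V₁), with C_V = 3R/2 = 12.47 J mol⁻¹ K⁻¹ for a monoatomic ideal gas.
ΔS = 1.65 × [12.47 × ln(468/342) + 8.314 × ln(11.9/4.53)] = 19.7 J/K.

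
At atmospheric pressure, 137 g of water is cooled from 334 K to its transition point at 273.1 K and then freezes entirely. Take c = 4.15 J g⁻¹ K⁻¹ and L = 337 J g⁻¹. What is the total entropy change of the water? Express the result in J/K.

ΔS = -284 J/K

Cooling step: ΔS₁ = m c ln(T_tr/T_i) = 137 × 4.15 × ln(273.1/334) = -114.5 J/K.
Phase change: ΔS₂ = −mL/T_tr = −137 × 337 / 273.1 = -169.1 J/K.
ΔS_total = (-114.5) + (-169.1) = -284 J/K.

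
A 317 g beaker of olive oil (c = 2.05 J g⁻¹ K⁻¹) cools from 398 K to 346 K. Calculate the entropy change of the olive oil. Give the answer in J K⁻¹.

ΔS = ∫dQ_rev/T = m c ln(T₂/T₁) = 317 × 2.05 × ln(346/398) = -91 J/K.

ΔS = -91 J/K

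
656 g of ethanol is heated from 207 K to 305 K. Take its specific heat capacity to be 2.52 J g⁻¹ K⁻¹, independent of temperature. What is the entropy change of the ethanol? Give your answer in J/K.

ΔS = ∫dQ_rev/T = m c ln(T₂/T₁) = 656 × 2.52 × ln(305/207) = 641 J/K.

ΔS = 641 J/K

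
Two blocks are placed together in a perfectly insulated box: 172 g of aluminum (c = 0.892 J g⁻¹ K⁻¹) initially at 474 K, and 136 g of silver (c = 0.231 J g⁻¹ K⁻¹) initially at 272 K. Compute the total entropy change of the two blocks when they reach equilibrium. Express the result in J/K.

ΔS_total = 3.55 J/K

Energy balance: T_f = (m₁c₁T₁ + m₂c₂T₂)/(m₁c₁ + m₂c₂) = 439.67 K.
ΔS₁ = m₁c₁ ln(T_f/T₁) = 153.424 × ln(439.67/474) = -11.54 J/K.
ΔS₂ = m₂c₂ ln(T_f/T₂) = 31.416 × ln(439.67/272) = 15.09 J/K.
ΔS_total = -11.54 + 15.09 = 3.55 J/K.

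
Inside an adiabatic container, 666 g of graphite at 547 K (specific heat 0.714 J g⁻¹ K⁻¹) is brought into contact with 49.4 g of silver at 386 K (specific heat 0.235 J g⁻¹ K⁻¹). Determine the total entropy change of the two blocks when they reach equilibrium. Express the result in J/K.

ΔS_total = 0.618 J/K

Energy balance: T_f = (m₁c₁T₁ + m₂c₂T₂)/(m₁c₁ + m₂c₂) = 543.16 K.
ΔS₁ = m₁c₁ ln(T_f/T₁) = 475.524 × ln(543.16/547) = -3.347 J/K.
ΔS₂ = m₂c₂ ln(T_f/T₂) = 11.609 × ln(543.16/386) = 3.965 J/K.
ΔS_total = -3.347 + 3.965 = 0.618 J/K.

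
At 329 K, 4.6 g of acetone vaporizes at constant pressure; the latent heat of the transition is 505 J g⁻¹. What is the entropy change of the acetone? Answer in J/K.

ΔS = 7.06 J/K

Heat absorbed by the substance: Q = mL = 4.6 × 505 = 2323 J.
At constant T, ΔS = Q_rev/T = 2323 / 329 = 7.06 J/K.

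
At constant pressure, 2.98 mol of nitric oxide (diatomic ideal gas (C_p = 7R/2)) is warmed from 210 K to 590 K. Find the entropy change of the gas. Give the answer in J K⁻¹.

ΔS = 89.6 J/K

At constant pressure, ΔS = nC_p ln(T₂/T₁) with C_p = 7R/2 = 29.1 J mol⁻¹ K⁻¹.
ΔS = 2.98 × 29.1 × ln(590/210) = 89.6 J/K.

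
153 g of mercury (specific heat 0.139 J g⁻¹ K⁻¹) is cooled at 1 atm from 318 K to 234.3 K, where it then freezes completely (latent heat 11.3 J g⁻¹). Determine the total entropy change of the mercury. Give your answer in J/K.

ΔS = -13.9 J/K

Cooling step: ΔS₁ = m c ln(T_tr/T_i) = 153 × 0.139 × ln(234.3/318) = -6.496 J/K.
Phase change: ΔS₂ = −mL/T_tr = −153 × 11.3 / 234.3 = -7.379 J/K.
ΔS_total = (-6.496) + (-7.379) = -13.9 J/K.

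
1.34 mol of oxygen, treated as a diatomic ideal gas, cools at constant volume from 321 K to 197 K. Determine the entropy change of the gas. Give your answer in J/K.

At constant volume, ΔS = nC_V ln(T₂/T₁) with C_V = 5R/2 = 20.79 J mol⁻¹ K⁻¹.
ΔS = 1.34 × 20.79 × ln(197/321) = -13.6 J/K.

ΔS = -13.6 J/K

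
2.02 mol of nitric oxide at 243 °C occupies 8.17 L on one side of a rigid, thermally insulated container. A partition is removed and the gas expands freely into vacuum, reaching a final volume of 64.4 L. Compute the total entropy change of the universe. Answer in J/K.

No heat is exchanged and no work is done, so the ideal-gas temperature stays constant.
Entropy is a state function; using a reversible isothermal path, ΔS_gas = nR ln(V₂/V₁) = 2.02 × 8.314 × ln(64.4/8.17) = 34.7 J/K.
The insulated surroundings exchange no heat, so ΔS_surr = 0 and ΔS_universe = ΔS_gas.

ΔS_universe = 34.7 J/K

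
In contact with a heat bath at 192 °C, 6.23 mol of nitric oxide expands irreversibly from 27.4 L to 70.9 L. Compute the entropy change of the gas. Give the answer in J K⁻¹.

ΔS_gas = 49.2 J/K

Entropy is a state function, so ΔS_gas depends only on the end states.
For an isothermal ideal gas ΔS_gas = nR ln(V₂/V₁) = 6.23 × 8.314 × ln(70.9/27.4) = 49.2 J/K.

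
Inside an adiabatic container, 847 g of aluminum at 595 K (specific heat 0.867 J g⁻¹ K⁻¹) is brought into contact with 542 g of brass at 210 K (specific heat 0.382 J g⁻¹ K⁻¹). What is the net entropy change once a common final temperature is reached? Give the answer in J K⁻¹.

ΔS_total = 71.1 J/K

Energy balance: T_f = (m₁c₁T₁ + m₂c₂T₂)/(m₁c₁ + m₂c₂) = 510.33 K.
ΔS₁ = m₁c₁ ln(T_f/T₁) = 734.349 × ln(510.33/595) = -112.7 J/K.
ΔS₂ = m₂c₂ ln(T_f/T₂) = 207.044 × ln(510.33/210) = 183.8 J/K.
ΔS_total = -112.7 + 183.8 = 71.1 J/K.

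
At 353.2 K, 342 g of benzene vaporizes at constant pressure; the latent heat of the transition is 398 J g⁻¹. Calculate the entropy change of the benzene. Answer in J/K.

Heat absorbed by the substance: Q = mL = 342 × 398 = 136116 J.
At constant T, ΔS = Q_rev/T = 136116 / 353.2 = 385 J/K.

ΔS = 385 J/K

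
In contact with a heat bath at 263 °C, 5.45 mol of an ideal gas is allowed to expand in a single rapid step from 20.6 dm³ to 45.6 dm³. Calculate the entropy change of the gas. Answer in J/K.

ΔS_gas = 36 J/K

Entropy is a state function, so ΔS_gas depends only on the end states.
For an isothermal ideal gas ΔS_gas = nR ln(V₂/V₁) = 5.45 × 8.314 × ln(45.6/20.6) = 36 J/K.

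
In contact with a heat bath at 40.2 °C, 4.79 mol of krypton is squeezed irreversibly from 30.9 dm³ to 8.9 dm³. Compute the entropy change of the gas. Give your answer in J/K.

Entropy is a state function, so ΔS_gas depends only on the end states.
For an isothermal ideal gas ΔS_gas = nR ln(V₂/V₁) = 4.79 × 8.314 × ln(8.9/30.9) = -49.6 J/K.

ΔS_gas = -49.6 J/K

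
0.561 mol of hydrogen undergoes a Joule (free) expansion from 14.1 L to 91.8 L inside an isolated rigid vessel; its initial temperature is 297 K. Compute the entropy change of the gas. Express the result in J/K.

No heat is exchanged and no work is done, so the ideal-gas temperature stays constant.
Entropy is a state function; using a reversible isothermal path, ΔS_gas = nR ln(V₂/V₁) = 0.561 × 8.314 × ln(91.8/14.1) = 8.74 J/K.

ΔS_gas = 8.74 J/K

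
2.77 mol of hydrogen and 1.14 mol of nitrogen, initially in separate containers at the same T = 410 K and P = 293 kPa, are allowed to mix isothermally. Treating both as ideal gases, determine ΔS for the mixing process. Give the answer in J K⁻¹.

ΔS_mix = 19.6 J/K

Mole fractions: x_A = 2.77/3.91 = 0.708, x_B = 0.292.
ΔS_mix = −R(n_A ln x_A + n_B ln x_B) = −8.314 × (2.77 ln 0.708 + 1.14 ln 0.292) = 19.6 J/K.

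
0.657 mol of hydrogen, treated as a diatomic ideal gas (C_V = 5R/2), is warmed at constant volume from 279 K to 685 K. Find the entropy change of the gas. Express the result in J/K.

At constant volume, ΔS = nC_V ln(T₂/T₁) with C_V = 5R/2 = 20.79 J mol⁻¹ K⁻¹.
ΔS = 0.657 × 20.79 × ln(685/279) = 12.3 J/K.

ΔS = 12.3 J/K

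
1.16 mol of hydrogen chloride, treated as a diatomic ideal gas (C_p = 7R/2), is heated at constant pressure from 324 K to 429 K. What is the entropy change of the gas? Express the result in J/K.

At constant pressure, ΔS = nC_p ln(T₂/T₁) with C_p = 7R/2 = 29.1 J mol⁻¹ K⁻¹.
ΔS = 1.16 × 29.1 × ln(429/324) = 9.48 J/K.

ΔS = 9.48 J/K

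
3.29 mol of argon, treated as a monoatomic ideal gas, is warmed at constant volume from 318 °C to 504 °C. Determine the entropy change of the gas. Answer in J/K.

ΔS = 11.2 J/K

In kelvin: T₁ = 591.15 K, T₂ = 777.15 K. At constant volume, ΔS = nC_V ln(T₂/T₁) with C_V = 3R/2 = 12.47 J mol⁻¹ K⁻¹.
ΔS = 3.29 × 12.47 × ln(777.15/591.15) = 11.2 J/K.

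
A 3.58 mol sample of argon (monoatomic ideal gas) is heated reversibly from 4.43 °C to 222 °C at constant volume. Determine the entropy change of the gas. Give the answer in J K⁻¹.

In kelvin: T₁ = 277.58 K, T₂ = 495.15 K. At constant volume, ΔS = nC_V ln(T₂/T₁) with C_V = 3R/2 = 12.47 J mol⁻¹ K⁻¹.
ΔS = 3.58 × 12.47 × ln(495.15/277.58) = 25.8 J/K.

ΔS = 25.8 J/K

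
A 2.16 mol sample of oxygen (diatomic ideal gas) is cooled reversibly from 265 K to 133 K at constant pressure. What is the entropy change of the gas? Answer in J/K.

At constant pressure, ΔS = nC_p ln(T₂/T₁) with C_p = 7R/2 = 29.1 J mol⁻¹ K⁻¹.
ΔS = 2.16 × 29.1 × ln(133/265) = -43.3 J/K.

ΔS = -43.3 J/K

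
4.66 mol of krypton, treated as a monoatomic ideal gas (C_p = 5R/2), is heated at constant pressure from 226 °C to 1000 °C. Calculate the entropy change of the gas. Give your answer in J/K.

In kelvin: T₁ = 499.15 K, T₂ = 1273.15 K. At constant pressure, ΔS = nC_p ln(T₂/T₁) with C_p = 5R/2 = 20.79 J mol⁻¹ K⁻¹.
ΔS = 4.66 × 20.79 × ln(1273.15/499.15) = 90.7 J/K.

ΔS = 90.7 J/K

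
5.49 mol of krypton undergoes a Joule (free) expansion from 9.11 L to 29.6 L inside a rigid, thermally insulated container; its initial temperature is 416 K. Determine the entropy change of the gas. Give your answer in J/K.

ΔS_gas = 53.8 J/K

No heat is exchanged and no work is done, so the ideal-gas temperature stays constant.
Entropy is a state function; using a reversible isothermal path, ΔS_gas = nR ln(V₂/V₁) = 5.49 × 8.314 × ln(29.6/9.11) = 53.8 J/K.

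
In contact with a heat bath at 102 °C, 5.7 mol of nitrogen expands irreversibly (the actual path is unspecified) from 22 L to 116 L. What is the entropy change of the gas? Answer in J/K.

ΔS_gas = 78.8 J/K

Entropy is a state function, so ΔS_gas depends only on the end states.
For an isothermal ideal gas ΔS_gas = nR ln(V₂/V₁) = 5.7 × 8.314 × ln(116/22) = 78.8 J/K.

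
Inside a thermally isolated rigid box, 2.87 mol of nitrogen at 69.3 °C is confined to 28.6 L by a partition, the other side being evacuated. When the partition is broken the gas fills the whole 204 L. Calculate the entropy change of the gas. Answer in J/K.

No heat is exchanged and no work is done, so the ideal-gas temperature stays constant.
Entropy is a state function; using a reversible isothermal path, ΔS_gas = nR ln(V₂/V₁) = 2.87 × 8.314 × ln(204/28.6) = 46.9 J/K.

ΔS_gas = 46.9 J/K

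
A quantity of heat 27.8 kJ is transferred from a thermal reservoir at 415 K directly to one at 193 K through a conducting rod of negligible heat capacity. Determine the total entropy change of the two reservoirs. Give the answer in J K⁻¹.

ΔS_hot = −Q/T_H = −27800/415 = -66.988 J/K and ΔS_cold = +Q/T_C = 27800/193 = 144.04 J/K.
ΔS_total = -66.988 + 144.04 = 77.1 J/K, positive as the second law requires.

ΔS_total = 77.1 J/K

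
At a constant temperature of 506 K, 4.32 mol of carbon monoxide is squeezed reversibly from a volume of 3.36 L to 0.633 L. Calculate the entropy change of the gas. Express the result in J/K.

ΔS_gas = -60 J/K

For an isothermal ideal gas ΔS_gas = nR ln(V₂/V₁) = 4.32 × 8.314 × ln(0.633/3.36) = -60 J/K.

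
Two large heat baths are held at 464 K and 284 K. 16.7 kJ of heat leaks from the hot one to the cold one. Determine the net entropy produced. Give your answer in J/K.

ΔS_hot = −Q/T_H = −16700/464 = -35.99 J/K and ΔS_cold = +Q/T_C = 16700/284 = 58.8 J/K.
ΔS_total = -35.99 + 58.8 = 22.8 J/K, positive as the second law requires.

ΔS_total = 22.8 J/K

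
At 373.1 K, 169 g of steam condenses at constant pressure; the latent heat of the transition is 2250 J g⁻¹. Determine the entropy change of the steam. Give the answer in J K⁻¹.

ΔS = -1020 J/K

Heat released by the substance: Q = −mL = −169 × 2250 = −380250 J.
At constant T, ΔS = Q_rev/T = −380250 / 373.1 = -1020 J/K.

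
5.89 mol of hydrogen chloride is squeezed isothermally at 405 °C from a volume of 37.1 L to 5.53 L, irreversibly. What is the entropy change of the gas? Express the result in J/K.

Entropy is a state function, so ΔS_gas depends only on the end states.
For an isothermal ideal gas ΔS_gas = nR ln(V₂/V₁) = 5.89 × 8.314 × ln(5.53/37.1) = -93.2 J/K.

ΔS_gas = -93.2 J/K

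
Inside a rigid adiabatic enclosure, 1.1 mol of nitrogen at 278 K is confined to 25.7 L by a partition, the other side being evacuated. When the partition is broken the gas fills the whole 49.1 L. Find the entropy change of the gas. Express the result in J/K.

ΔS_gas = 5.92 J/K

For an ideal gas in free expansion Q = 0 and W = 0, so T is unchanged.
Entropy is a state function; using a reversible isothermal path, ΔS_gas = nR ln(V₂/V₁) = 1.1 × 8.314 × ln(49.1/25.7) = 5.92 J/K.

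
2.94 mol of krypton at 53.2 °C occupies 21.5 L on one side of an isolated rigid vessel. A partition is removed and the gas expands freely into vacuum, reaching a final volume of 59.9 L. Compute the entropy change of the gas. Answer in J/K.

For an ideal gas in free expansion Q = 0 and W = 0, so T is unchanged.
Entropy is a state function; using a reversible isothermal path, ΔS_gas = nR ln(V₂/V₁) = 2.94 × 8.314 × ln(59.9/21.5) = 25 J/K.

ΔS_gas = 25 J/K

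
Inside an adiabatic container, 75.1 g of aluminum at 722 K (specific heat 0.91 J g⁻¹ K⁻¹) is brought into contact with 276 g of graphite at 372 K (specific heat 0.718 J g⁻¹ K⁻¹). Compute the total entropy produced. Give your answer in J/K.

ΔS_total = 12.3 J/K

Energy balance: T_f = (m₁c₁T₁ + m₂c₂T₂)/(m₁c₁ + m₂c₂) = 461.75 K.
ΔS₁ = m₁c₁ ln(T_f/T₁) = 68.341 × ln(461.75/722) = -30.55 J/K.
ΔS₂ = m₂c₂ ln(T_f/T₂) = 198.168 × ln(461.75/372) = 42.83 J/K.
ΔS_total = -30.55 + 42.83 = 12.3 J/K.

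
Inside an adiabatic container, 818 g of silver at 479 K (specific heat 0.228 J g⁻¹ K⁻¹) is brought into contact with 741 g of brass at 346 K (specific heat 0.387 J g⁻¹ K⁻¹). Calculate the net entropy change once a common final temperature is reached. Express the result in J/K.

ΔS_total = 6.09 J/K

Energy balance: T_f = (m₁c₁T₁ + m₂c₂T₂)/(m₁c₁ + m₂c₂) = 398.41 K.
ΔS₁ = m₁c₁ ln(T_f/T₁) = 186.504 × ln(398.41/479) = -34.36 J/K.
ΔS₂ = m₂c₂ ln(T_f/T₂) = 286.767 × ln(398.41/346) = 40.45 J/K.
ΔS_total = -34.36 + 40.45 = 6.09 J/K.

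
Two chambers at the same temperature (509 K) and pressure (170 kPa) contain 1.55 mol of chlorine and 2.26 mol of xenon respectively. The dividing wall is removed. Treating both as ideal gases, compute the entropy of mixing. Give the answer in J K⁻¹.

Mole fractions: x_A = 1.55/3.81 = 0.407, x_B = 0.593.
ΔS_mix = −R(n_A ln x_A + n_B ln x_B) = −8.314 × (1.55 ln 0.407 + 2.26 ln 0.593) = 21.4 J/K.

ΔS_mix = 21.4 J/K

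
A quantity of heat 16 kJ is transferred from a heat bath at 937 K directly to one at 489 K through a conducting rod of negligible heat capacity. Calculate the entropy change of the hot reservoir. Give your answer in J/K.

The hot reservoir loses heat Q, so ΔS_hot = −Q/T_H = −16000/937 = -17.1 J/K.

ΔS_hot = -17.1 J/K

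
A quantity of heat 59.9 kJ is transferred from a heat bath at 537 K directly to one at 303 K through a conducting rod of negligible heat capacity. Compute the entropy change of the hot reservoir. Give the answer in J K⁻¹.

The hot reservoir loses heat Q, so ΔS_hot = −Q/T_H = −59900/537 = -112 J/K.

ΔS_hot = -112 J/K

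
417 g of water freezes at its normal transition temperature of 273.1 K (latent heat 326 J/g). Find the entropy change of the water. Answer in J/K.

ΔS = -498 J/K

Heat released by the substance: Q = −mL = −417 × 326 = −135942 J.
At constant T, ΔS = Q_rev/T = −135942 / 273.1 = -498 J/K.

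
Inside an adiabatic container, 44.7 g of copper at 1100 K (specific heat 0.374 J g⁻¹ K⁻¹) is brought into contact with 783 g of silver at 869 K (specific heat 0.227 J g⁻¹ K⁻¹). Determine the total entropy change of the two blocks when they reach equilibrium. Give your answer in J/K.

ΔS_total = 0.453 J/K

Energy balance: T_f = (m₁c₁T₁ + m₂c₂T₂)/(m₁c₁ + m₂c₂) = 888.86 K.
ΔS₁ = m₁c₁ ln(T_f/T₁) = 16.7178 × ln(888.86/1100) = -3.563 J/K.
ΔS₂ = m₂c₂ ln(T_f/T₂) = 177.741 × ln(888.86/869) = 4.016 J/K.
ΔS_total = -3.563 + 4.016 = 0.453 J/K.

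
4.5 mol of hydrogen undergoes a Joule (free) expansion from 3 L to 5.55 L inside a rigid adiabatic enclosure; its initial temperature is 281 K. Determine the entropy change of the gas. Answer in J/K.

ΔS_gas = 23 J/K

No heat is exchanged and no work is done, so the ideal-gas temperature stays constant.
Entropy is a state function; using a reversible isothermal path, ΔS_gas = nR ln(V₂/V₁) = 4.5 × 8.314 × ln(5.55/3) = 23 J/K.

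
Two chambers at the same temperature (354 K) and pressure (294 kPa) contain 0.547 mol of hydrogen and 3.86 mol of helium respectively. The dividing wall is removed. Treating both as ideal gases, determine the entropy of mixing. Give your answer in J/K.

ΔS_mix = 13.7 J/K

Mole fractions: x_A = 0.547/4.41 = 0.124, x_B = 0.876.
ΔS_mix = −R(n_A ln x_A + n_B ln x_B) = −8.314 × (0.547 ln 0.124 + 3.86 ln 0.876) = 13.7 J/K.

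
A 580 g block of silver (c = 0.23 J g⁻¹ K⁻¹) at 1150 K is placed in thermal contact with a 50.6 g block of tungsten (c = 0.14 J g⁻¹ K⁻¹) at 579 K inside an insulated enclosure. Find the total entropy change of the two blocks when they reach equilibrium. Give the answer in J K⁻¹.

ΔS_total = 1.3 J/K

Energy balance: T_f = (m₁c₁T₁ + m₂c₂T₂)/(m₁c₁ + m₂c₂) = 1121.2 K.
ΔS₁ = m₁c₁ ln(T_f/T₁) = 133.4 × ln(1121.2/1150) = -3.383 J/K.
ΔS₂ = m₂c₂ ln(T_f/T₂) = 7.084 × ln(1121.2/579) = 4.682 J/K.
ΔS_total = -3.383 + 4.682 = 1.3 J/K.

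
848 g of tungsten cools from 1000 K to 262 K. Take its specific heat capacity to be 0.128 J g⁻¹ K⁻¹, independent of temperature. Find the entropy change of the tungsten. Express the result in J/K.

ΔS = ∫dQ_rev/T = m c ln(T₂/T₁) = 848 × 0.128 × ln(262/1000) = -145 J/K.

ΔS = -145 J/K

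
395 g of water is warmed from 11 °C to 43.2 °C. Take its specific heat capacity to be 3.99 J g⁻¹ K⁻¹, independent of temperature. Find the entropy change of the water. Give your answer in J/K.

ΔS = 169 J/K

In kelvin: T₁ = 284.15 K, T₂ = 316.35 K. ΔS = ∫dQ_rev/T = m c ln(T₂/T₁) = 395 × 3.99 × ln(316.35/284.15) = 169 J/K.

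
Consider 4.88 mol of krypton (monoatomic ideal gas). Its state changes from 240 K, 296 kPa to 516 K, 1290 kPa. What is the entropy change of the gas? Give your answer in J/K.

ΔS = 17.9 J/K

ΔS = nC_p ln(T₂/T₁) − nR ln(P₂/P₁), with C_p = 5R/2 = 20.79 J mol⁻¹ K⁻¹ for a monoatomic ideal gas.
ΔS = 4.88 × [20.79 × ln(516/240) − 8.314 × ln(1290/296)] = 17.9 J/K.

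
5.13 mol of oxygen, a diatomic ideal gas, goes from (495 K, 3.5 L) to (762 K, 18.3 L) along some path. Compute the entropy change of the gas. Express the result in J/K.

Entropy is a state function: ΔS = nC_V ln(T₂/T₁) + nR ln(V₂/V₁), with C_V = 5R/2 = 20.79 J mol⁻¹ K⁻¹ for a diatomic ideal gas.
ΔS = 5.13 × [20.79 × ln(762/495) + 8.314 × ln(18.3/3.5)] = 117 J/K.

ΔS = 117 J/K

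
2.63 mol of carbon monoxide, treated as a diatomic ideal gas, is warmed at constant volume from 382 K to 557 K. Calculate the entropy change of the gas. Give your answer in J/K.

ΔS = 20.6 J/K

At constant volume, ΔS = nC_V ln(T₂/T₁) with C_V = 5R/2 = 20.79 J mol⁻¹ K⁻¹.
ΔS = 2.63 × 20.79 × ln(557/382) = 20.6 J/K.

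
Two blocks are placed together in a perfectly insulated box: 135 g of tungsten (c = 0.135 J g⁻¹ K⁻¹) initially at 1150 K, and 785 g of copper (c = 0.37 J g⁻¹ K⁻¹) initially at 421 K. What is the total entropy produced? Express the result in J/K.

Energy balance: T_f = (m₁c₁T₁ + m₂c₂T₂)/(m₁c₁ + m₂c₂) = 464.04 K.
ΔS₁ = m₁c₁ ln(T_f/T₁) = 18.225 × ln(464.04/1150) = -16.54 J/K.
ΔS₂ = m₂c₂ ln(T_f/T₂) = 290.45 × ln(464.04/421) = 28.27 J/K.
ΔS_total = -16.54 + 28.27 = 11.7 J/K.

ΔS_total = 11.7 J/K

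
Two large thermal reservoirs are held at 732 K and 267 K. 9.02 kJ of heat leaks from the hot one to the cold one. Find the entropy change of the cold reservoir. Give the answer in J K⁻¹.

ΔS_cold = 33.8 J/K

The cold reservoir gains heat Q, so ΔS_cold = +Q/T_C = 9020/267 = 33.8 J/K.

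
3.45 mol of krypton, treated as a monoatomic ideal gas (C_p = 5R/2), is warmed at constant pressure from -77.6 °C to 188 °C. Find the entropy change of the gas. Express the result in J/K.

In kelvin: T₁ = 195.55 K, T₂ = 461.15 K. At constant pressure, ΔS = nC_p ln(T₂/T₁) with C_p = 5R/2 = 20.79 J mol⁻¹ K⁻¹.
ΔS = 3.45 × 20.79 × ln(461.15/195.55) = 61.5 J/K.

ΔS = 61.5 J/K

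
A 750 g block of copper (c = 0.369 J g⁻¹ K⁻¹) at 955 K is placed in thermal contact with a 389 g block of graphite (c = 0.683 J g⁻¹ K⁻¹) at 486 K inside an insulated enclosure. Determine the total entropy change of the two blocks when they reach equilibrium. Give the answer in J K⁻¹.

ΔS_total = 30.2 J/K

Energy balance: T_f = (m₁c₁T₁ + m₂c₂T₂)/(m₁c₁ + m₂c₂) = 725.28 K.
ΔS₁ = m₁c₁ ln(T_f/T₁) = 276.75 × ln(725.28/955) = -76.15 J/K.
ΔS₂ = m₂c₂ ln(T_f/T₂) = 265.687 × ln(725.28/486) = 106.4 J/K.
ΔS_total = -76.15 + 106.4 = 30.2 J/K.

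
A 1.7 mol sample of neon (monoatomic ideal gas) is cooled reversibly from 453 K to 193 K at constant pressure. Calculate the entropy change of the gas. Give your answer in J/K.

ΔS = -30.1 J/K

At constant pressure, ΔS = nC_p ln(T₂/T₁) with C_p = 5R/2 = 20.79 J mol⁻¹ K⁻¹.
ΔS = 1.7 × 20.79 × ln(193/453) = -30.1 J/K.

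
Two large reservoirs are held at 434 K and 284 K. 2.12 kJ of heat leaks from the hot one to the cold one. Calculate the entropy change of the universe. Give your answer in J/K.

ΔS_total = 2.58 J/K

ΔS_hot = −Q/T_H = −2120/434 = -4.885 J/K and ΔS_cold = +Q/T_C = 2120/284 = 7.465 J/K.
ΔS_total = -4.885 + 7.465 = 2.58 J/K, positive as the second law requires.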